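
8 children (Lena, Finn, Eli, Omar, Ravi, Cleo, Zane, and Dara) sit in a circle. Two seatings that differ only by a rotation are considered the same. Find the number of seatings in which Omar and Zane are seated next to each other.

1440

Glue Omar and Zane into a block (2 internal orders). Seating 7 units around a circle gives (6)! arrangements.
So 2 × (6)! = 2 × 720 = 1440.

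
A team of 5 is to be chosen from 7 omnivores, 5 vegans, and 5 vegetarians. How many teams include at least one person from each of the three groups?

4375

Unrestricted: C(17,5) = 6188 ways to pick any 5 of the 17.
Subtract selections that omit an entire group: no omnivores → C(10,5) = 252; no vegans → C(12,5) = 792; no vegetarians → C(12,5) = 792.
Add back selections omitting two groups (i.e. drawn from a single group): C(7,5) + C(5,5) + C(5,5) = 23.
By inclusion–exclusion: 6188 − 1836 + 23 = 4375.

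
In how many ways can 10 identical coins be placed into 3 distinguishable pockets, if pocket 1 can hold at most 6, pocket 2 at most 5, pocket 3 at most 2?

Ignoring the caps, the number of non-negative solutions to x_1+…+x_3 = 10 is C(12,2) = 66.
Subtract solutions that violate a single cap (substitute x_i' = x_i − (cap_i+1)): x_1 ≥ 7 gives C(5,2) = 10; x_2 ≥ 6 gives C(6,2) = 15; x_3 ≥ 3 gives C(9,2) = 36. Together 61.
Add back pairs where two caps are both exceeded: 0 + 1 + 3 = 4.
By inclusion–exclusion the count is 66 − 61 + 4 = 9.

9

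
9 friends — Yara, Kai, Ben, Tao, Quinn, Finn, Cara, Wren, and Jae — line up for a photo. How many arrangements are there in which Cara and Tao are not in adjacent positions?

282240

Of the 9! = 362880 arrangements, those with Cara and Tao adjacent number 2 × 8! = 80640 (treat the pair as a block with 2 internal orders).
Complementary counting: 362880 − 80640 = 282240.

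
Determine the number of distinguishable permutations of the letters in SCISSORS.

SCISSORS has 8 letters with S appearing 4 times.
The number of distinct arrangements is 8!/(4!) = 40320/24 = 1680.

1680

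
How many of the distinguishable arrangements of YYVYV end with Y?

Fix Y in the last position and arrange the remaining 4 letters.
Those 4 letters have V appearing twice and Y appearing twice, giving (4)!/(2!·2!) = 6.

6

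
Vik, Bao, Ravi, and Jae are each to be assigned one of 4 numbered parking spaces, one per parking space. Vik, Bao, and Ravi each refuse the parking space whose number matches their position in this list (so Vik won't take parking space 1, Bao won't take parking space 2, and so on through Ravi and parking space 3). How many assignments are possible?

Let Aᵢ (for i ∈ {1, 2, 3}) be the placements that put person i in their forbidden parking space. Any j of these fix j positions, leaving (4−j)! ways to fill the rest, and there are C(3,j) ways to pick which j.
By inclusion–exclusion, the number of valid placements is Σ_{j=0}^{3} (−1)^j C(3,j)·(4−j)!.
Computing: 24 − 18 + 6 − 1 = 11.

11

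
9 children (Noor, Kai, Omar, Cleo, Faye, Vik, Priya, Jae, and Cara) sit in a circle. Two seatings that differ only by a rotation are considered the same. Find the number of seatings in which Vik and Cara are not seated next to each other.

30240

Without the restriction there are (8)! = 40320 seatings.
Those with Vik next to Cara: fuse the pair into one unit and seat 8 units around a circle — 2·(7)! = 10080.
Subtracting, 40320 − 10080 = 30240.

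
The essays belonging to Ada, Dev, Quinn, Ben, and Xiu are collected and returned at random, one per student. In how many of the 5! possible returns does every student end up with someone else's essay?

44

Count assignments avoiding every fixed point. For any j of the 5 students fixed to their own essay, the other 5−j can be arranged in (5−j)! ways.
By inclusion–exclusion this is Σ_{j=0}^{5} (−1)^j C(5,j)·(5−j)!.
Computing: 120 − 120 + 60 − 20 + 5 − 1 = 44.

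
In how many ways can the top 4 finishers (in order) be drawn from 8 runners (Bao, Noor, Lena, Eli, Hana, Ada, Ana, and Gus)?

There are 8 choices for 1st place, 7 for 2nd, and so on down to 5 for position 4.
That gives 8 × 7 × 6 × 5 = 1680.

1680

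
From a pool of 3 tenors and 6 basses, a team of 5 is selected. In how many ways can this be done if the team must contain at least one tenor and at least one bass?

120

With no constraint there are C(9,5) = 126 possible selections.
Subtract selections that omit an entire group: no tenors → C(6,5) = 6; no basses → C(3,5) = 0.
Both groups omitted at once is impossible, so 126 − 6 = 120.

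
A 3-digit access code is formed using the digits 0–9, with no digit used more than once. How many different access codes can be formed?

Choose and order 3 of the 10 symbols: the first digit has 10 options, the next 9, then 8.
That product is 10 × 9 × 8 = 720.

720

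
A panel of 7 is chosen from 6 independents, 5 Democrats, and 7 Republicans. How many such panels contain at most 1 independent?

6336

Split by how many independents are chosen (0 through 1).
Sum: C(6,0)·C(12,7) + C(6,1)·C(12,6) = 792 + 5544 = 6336.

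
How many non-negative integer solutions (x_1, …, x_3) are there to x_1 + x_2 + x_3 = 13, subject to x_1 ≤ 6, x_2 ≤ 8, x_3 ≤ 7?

41

Without the upper bounds there are C(15,2) = 105 ways to split 13 among 3 variables.
Subtract solutions that violate a single cap (substitute x_i' = x_i − (cap_i+1)): x_1 ≥ 7 gives C(8,2) = 28; x_2 ≥ 9 gives C(6,2) = 15; x_3 ≥ 8 gives C(7,2) = 21. Together 64.
No two caps can be exceeded simultaneously, so the pair terms are all 0.
By inclusion–exclusion the count is 105 − 64 + 0 = 41.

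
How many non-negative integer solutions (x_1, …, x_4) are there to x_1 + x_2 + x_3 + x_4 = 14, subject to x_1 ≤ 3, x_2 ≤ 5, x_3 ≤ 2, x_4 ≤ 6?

10

By stars and bars, unrestricted non-negative solutions to x_1+…+x_4 = 14 number C(14+3,3) = 680.
Subtract solutions that violate a single cap (substitute x_i' = x_i − (cap_i+1)): x_1 ≥ 4 gives C(13,3) = 286; x_2 ≥ 6 gives C(11,3) = 165; x_3 ≥ 3 gives C(14,3) = 364; x_4 ≥ 7 gives C(10,3) = 120. Together 935.
Add back pairs where two caps are both exceeded: 35 + 120 + 20 + 56 + 4 + 35 = 270.
Subtract triples: 4 + 0 + 1 + 0 = 5.
By inclusion–exclusion the count is 680 − 935 + 270 − 5 = 10.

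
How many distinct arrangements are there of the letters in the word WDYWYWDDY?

WDYWYWDDY has 9 letters with D appearing 3 times, W appearing 3 times, and Y appearing 3 times.
Dividing 9! = 362880 by 3!·3!·3! = 216 for the repeated letters gives 1680.

1680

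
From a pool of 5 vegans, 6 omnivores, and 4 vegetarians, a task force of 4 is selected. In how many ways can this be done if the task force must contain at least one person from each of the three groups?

720

Total 4-person selections from all 15: C(15,4) = 1365.
Selections missing a whole group: no vegans → C(10,4) = 210; no omnivores → C(9,4) = 126; no vegetarians → C(11,4) = 330.
Add back selections omitting two groups (i.e. drawn from a single group): C(5,4) + C(6,4) + C(4,4) = 21.
By inclusion–exclusion: 1365 − 666 + 21 = 720.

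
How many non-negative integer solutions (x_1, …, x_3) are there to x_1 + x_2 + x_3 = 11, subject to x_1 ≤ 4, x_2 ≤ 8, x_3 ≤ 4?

Ignoring the caps, the number of non-negative solutions to x_1+…+x_3 = 11 is C(13,2) = 78.
Subtract solutions that violate a single cap (substitute x_i' = x_i − (cap_i+1)): x_1 ≥ 5 gives C(8,2) = 28; x_2 ≥ 9 gives C(4,2) = 6; x_3 ≥ 5 gives C(8,2) = 28. Together 62.
Add back pairs where two caps are both exceeded: 0 + 3 + 0 = 3.
By inclusion–exclusion the count is 78 − 62 + 3 = 19.

19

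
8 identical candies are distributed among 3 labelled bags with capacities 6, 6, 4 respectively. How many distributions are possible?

By stars and bars, unrestricted non-negative solutions to x_1+…+x_3 = 8 number C(8+2,2) = 45.
Subtract solutions that violate a single cap (substitute x_i' = x_i − (cap_i+1)): x_1 ≥ 7 gives C(3,2) = 3; x_2 ≥ 7 gives C(3,2) = 3; x_3 ≥ 5 gives C(5,2) = 10. Together 16.
No two caps can be exceeded simultaneously, so the pair terms are all 0.
By inclusion–exclusion the count is 45 − 16 + 0 = 29.

29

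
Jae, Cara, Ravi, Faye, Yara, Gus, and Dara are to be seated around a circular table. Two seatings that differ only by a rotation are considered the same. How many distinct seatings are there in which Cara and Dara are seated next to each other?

240

Glue Cara and Dara into a block (2 internal orders). Seating 6 units around a circle gives (5)! arrangements.
So 2 × (5)! = 2 × 120 = 240.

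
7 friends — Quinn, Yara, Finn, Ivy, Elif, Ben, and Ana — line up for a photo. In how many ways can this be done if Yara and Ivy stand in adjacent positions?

Treat {Yara, Ivy} as a single unit. There are 6 units to order, and the pair itself can be ordered 2 ways.
That gives 2 × 6! = 2 × 720 = 1440.

1440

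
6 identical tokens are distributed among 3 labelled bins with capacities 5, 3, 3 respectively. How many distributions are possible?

15

By stars and bars, unrestricted non-negative solutions to x_1+…+x_3 = 6 number C(6+2,2) = 28.
Subtract solutions that violate a single cap (substitute x_i' = x_i − (cap_i+1)): x_1 ≥ 6 gives C(2,2) = 1; x_2 ≥ 4 gives C(4,2) = 6; x_3 ≥ 4 gives C(4,2) = 6. Together 13.
No two caps can be exceeded simultaneously, so the pair terms are all 0.
By inclusion–exclusion the count is 28 − 13 + 0 = 15.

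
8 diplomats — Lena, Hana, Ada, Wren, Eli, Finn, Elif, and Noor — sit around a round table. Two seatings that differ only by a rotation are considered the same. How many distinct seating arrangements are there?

5040

Fix one person's seat to break rotational symmetry; the remaining 7 people can be arranged in (7)! = 5040 ways.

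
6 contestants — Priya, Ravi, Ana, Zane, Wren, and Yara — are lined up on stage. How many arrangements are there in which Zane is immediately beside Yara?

Place the 4 others and the Zane-Yara pair as 5 objects in a line; the pair has 2 internal arrangements.
So the count is 2·(5)! = 240.

240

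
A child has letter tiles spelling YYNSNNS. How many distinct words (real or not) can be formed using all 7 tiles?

The 7 letters of YYNSNNS have repeats: N appearing 3 times, S appearing twice, and Y appearing twice.
The number of distinct arrangements is 7!/(3!·2!·2!) = 5040/24 = 210.

210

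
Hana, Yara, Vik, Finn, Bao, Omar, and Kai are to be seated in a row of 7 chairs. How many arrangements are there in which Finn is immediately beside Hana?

1440

Treat {Finn, Hana} as a single unit. There are 6 units to order, and the pair itself can be ordered 2 ways.
So the count is 2·(6)! = 1440.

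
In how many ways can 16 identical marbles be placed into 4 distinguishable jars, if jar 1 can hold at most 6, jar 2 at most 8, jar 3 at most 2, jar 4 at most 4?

31

Without the upper bounds there are C(19,3) = 969 ways to split 16 among 4 jars.
Subtract solutions that violate a single cap (substitute x_i' = x_i − (cap_i+1)): x_1 ≥ 7 gives C(12,3) = 220; x_2 ≥ 9 gives C(10,3) = 120; x_3 ≥ 3 gives C(16,3) = 560; x_4 ≥ 5 gives C(14,3) = 364. Together 1264.
Add back pairs where two caps are both exceeded: 1 + 84 + 35 + 35 + 10 + 165 = 330.
Subtract triples: 0 + 0 + 4 + 0 = 4.
By inclusion–exclusion the count is 969 − 1264 + 330 − 4 = 31.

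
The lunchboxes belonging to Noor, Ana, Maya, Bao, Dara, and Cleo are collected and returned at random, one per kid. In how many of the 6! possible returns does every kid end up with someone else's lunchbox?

Let Aᵢ be the assignments in which kid i gets their own lunchbox. We want the size of the complement of A₁∪…∪A_6.
By inclusion–exclusion this is Σ_{j=0}^{6} (−1)^j C(6,j)·(6−j)!.
Computing: 720 − 720 + 360 − 120 + 30 − 6 + 1 = 265.

265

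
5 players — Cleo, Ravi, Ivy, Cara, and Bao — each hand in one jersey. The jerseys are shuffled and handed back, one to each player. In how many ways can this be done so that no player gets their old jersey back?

44

Count assignments avoiding every fixed point. For any j of the 5 players fixed to their old jersey, the other 5−j can be arranged in (5−j)! ways.
By inclusion–exclusion this is Σ_{j=0}^{5} (−1)^j C(5,j)·(5−j)!.
Computing: 120 − 120 + 60 − 20 + 5 − 1 = 44.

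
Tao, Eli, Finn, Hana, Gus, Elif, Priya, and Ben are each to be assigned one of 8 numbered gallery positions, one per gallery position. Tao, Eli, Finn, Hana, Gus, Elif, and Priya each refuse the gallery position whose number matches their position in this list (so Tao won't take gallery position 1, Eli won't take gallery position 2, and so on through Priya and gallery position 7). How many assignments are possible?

16687

Let Aᵢ (for 1 ≤ i ≤ 7) be the placements that put person i in their forbidden gallery position. Any j of these fix j positions, leaving (8−j)! ways to fill the rest, and there are C(7,j) ways to pick which j.
By inclusion–exclusion, the number of valid placements is Σ_{j=0}^{7} (−1)^j C(7,j)·(8−j)!.
Computing: 40320 − 35280 + 15120 − 4200 + 840 − 126 + 14 − 1 = 16687.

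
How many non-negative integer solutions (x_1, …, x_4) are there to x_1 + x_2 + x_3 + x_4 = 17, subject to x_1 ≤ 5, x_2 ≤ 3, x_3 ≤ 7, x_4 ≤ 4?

10

Without the upper bounds there are C(20,3) = 1140 ways to split 17 among 4 variables.
Subtract solutions that violate a single cap (substitute x_i' = x_i − (cap_i+1)): x_1 ≥ 6 gives C(14,3) = 364; x_2 ≥ 4 gives C(16,3) = 560; x_3 ≥ 8 gives C(12,3) = 220; x_4 ≥ 5 gives C(15,3) = 455. Together 1599.
Add back pairs where two caps are both exceeded: 120 + 20 + 84 + 56 + 165 + 35 = 480.
Subtract triples: 0 + 10 + 0 + 1 = 11.
By inclusion–exclusion the count is 1140 − 1599 + 480 − 11 = 10.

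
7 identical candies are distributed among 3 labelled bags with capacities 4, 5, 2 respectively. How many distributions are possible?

By stars and bars, unrestricted non-negative solutions to x_1+…+x_3 = 7 number C(7+2,2) = 36.
Subtract solutions that violate a single cap (substitute x_i' = x_i − (cap_i+1)): x_1 ≥ 5 gives C(4,2) = 6; x_2 ≥ 6 gives C(3,2) = 3; x_3 ≥ 3 gives C(6,2) = 15. Together 24.
No two caps can be exceeded simultaneously, so the pair terms are all 0.
By inclusion–exclusion the count is 36 − 24 + 0 = 12.

12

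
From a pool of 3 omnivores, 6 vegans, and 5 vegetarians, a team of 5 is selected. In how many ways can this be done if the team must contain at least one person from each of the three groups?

1365

With no constraint there are C(14,5) = 2002 possible selections.
Selections missing a whole group: no omnivores → C(11,5) = 462; no vegans → C(8,5) = 56; no vegetarians → C(9,5) = 126.
Add back selections omitting two groups (i.e. drawn from a single group): C(3,5) + C(6,5) + C(5,5) = 7.
By inclusion–exclusion: 2002 − 644 + 7 = 1365.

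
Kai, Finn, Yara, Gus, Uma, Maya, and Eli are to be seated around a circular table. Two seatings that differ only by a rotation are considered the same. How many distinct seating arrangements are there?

720

Fix one person's seat to break rotational symmetry; the remaining 6 people can be arranged in (6)! = 720 ways.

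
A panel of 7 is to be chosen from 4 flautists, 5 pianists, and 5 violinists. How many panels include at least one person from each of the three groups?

With no constraint there are C(14,7) = 3432 possible selections.
Selections missing a whole group: no flautists → C(10,7) = 120; no pianists → C(9,7) = 36; no violinists → C(9,7) = 36.
Add back selections omitting two groups (i.e. drawn from a single group): C(4,7) + C(5,7) + C(5,7) = 0.
By inclusion–exclusion: 3432 − 192 + 0 = 3240.

3240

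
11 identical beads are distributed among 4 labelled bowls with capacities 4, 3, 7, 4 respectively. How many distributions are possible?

80

Without the upper bounds there are C(14,3) = 364 ways to split 11 among 4 bowls.
Subtract solutions that violate a single cap (substitute x_i' = x_i − (cap_i+1)): x_1 ≥ 5 gives C(9,3) = 84; x_2 ≥ 4 gives C(10,3) = 120; x_3 ≥ 8 gives C(6,3) = 20; x_4 ≥ 5 gives C(9,3) = 84. Together 308.
Add back pairs where two caps are both exceeded: 10 + 0 + 4 + 0 + 10 + 0 = 24.
By inclusion–exclusion the count is 364 − 308 + 24 = 80.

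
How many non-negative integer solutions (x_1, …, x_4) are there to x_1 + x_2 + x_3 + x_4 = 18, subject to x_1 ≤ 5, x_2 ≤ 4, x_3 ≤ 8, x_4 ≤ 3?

10

By stars and bars, unrestricted non-negative solutions to x_1+…+x_4 = 18 number C(18+3,3) = 1330.
Subtract solutions that violate a single cap (substitute x_i' = x_i − (cap_i+1)): x_1 ≥ 6 gives C(15,3) = 455; x_2 ≥ 5 gives C(16,3) = 560; x_3 ≥ 9 gives C(12,3) = 220; x_4 ≥ 4 gives C(17,3) = 680. Together 1915.
Add back pairs where two caps are both exceeded: 120 + 20 + 165 + 35 + 220 + 56 = 616.
Subtract triples: 0 + 20 + 0 + 1 = 21.
By inclusion–exclusion the count is 1330 − 1915 + 616 − 21 = 10.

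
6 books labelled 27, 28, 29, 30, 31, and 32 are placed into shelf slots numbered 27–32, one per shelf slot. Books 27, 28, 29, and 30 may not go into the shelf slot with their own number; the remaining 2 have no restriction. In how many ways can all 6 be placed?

Let Aᵢ (for 27 ≤ i ≤ 30) be the placements that put book i in its forbidden shelf slot. Any j of these fix j positions, leaving (6−j)! ways to fill the rest, and there are C(4,j) ways to pick which j.
By inclusion–exclusion, the number of valid placements is Σ_{j=0}^{4} (−1)^j C(4,j)·(6−j)!.
Computing: 720 − 480 + 144 − 24 + 2 = 362.

362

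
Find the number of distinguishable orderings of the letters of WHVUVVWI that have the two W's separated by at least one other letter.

2520

There are 8!/(3!·2!) = 3360 arrangements of WHVUVVWI in total.
If the two W's are adjacent, glue them into one block, leaving 7 items to arrange: (7)!/(3!) = 840 ways.
Subtracting, 3360 − 840 = 2520 arrangements keep the W's apart.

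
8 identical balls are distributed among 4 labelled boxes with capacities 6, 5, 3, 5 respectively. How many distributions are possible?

Without the upper bounds there are C(11,3) = 165 ways to split 8 among 4 boxes.
Subtract solutions that violate a single cap (substitute x_i' = x_i − (cap_i+1)): x_1 ≥ 7 gives C(4,3) = 4; x_2 ≥ 6 gives C(5,3) = 10; x_3 ≥ 4 gives C(7,3) = 35; x_4 ≥ 6 gives C(5,3) = 10. Together 59.
No two caps can be exceeded simultaneously, so the pair terms are all 0.
By inclusion–exclusion the count is 165 − 59 + 0 = 106.

106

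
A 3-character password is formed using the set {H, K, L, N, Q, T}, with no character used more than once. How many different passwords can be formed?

120

With no repetition, fill the 3 characters in order: 6 choices, then 5, down to 4.
6 × 5 × 4 = 120.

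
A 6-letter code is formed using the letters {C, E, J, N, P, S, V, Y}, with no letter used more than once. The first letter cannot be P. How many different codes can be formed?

The first letter has 8−1 = 7 choices (anything except P).
The remaining 5 letters are filled from the other 7 symbols without repetition: 7 × 6 × 5 × 4 × 3 = 2520.
Total: 7 × 2520 = 17640.

17640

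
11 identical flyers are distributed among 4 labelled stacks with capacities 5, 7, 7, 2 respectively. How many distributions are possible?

Without the upper bounds there are C(14,3) = 364 ways to split 11 among 4 stacks.
Subtract solutions that violate a single cap (substitute x_i' = x_i − (cap_i+1)): x_1 ≥ 6 gives C(8,3) = 56; x_2 ≥ 8 gives C(6,3) = 20; x_3 ≥ 8 gives C(6,3) = 20; x_4 ≥ 3 gives C(11,3) = 165. Together 261.
Add back pairs where two caps are both exceeded: 0 + 0 + 10 + 0 + 1 + 1 = 12.
By inclusion–exclusion the count is 364 − 261 + 12 = 115.

115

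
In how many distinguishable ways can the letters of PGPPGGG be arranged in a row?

35

PGPPGGG has 7 letters with G appearing 4 times and P appearing 3 times.
The number of distinct arrangements is 7!/(4!·3!) = 5040/144 = 35.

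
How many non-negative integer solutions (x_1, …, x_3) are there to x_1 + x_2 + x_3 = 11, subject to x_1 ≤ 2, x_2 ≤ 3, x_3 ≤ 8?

By stars and bars, unrestricted non-negative solutions to x_1+…+x_3 = 11 number C(11+2,2) = 78.
Subtract solutions that violate a single cap (substitute x_i' = x_i − (cap_i+1)): x_1 ≥ 3 gives C(10,2) = 45; x_2 ≥ 4 gives C(9,2) = 36; x_3 ≥ 9 gives C(4,2) = 6. Together 87.
Add back pairs where two caps are both exceeded: 15 + 0 + 0 = 15.
By inclusion–exclusion the count is 78 − 87 + 15 = 6.

6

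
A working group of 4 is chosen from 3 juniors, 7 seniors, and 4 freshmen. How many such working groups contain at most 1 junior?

Split by how many juniors are chosen (0 through 1).
Sum: C(3,0)·C(11,4) + C(3,1)·C(11,3) = 330 + 495 = 825.

825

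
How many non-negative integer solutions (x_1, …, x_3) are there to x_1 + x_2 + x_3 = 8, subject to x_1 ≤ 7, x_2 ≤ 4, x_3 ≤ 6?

Without the upper bounds there are C(10,2) = 45 ways to split 8 among 3 variables.
Subtract solutions that violate a single cap (substitute x_i' = x_i − (cap_i+1)): x_1 ≥ 8 gives C(2,2) = 1; x_2 ≥ 5 gives C(5,2) = 10; x_3 ≥ 7 gives C(3,2) = 3. Together 14.
No two caps can be exceeded simultaneously, so the pair terms are all 0.
By inclusion–exclusion the count is 45 − 14 + 0 = 31.

31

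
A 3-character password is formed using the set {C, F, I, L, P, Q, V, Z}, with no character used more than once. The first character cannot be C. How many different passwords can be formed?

294

The first character has 8−1 = 7 choices (anything except C).
The remaining 2 characters are filled from the other 7 symbols without repetition: 7 × 6 = 42.
Total: 7 × 42 = 294.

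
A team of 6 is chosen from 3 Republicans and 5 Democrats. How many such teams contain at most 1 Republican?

Split by how many Republicans are chosen (0 through 1).
Sum: C(3,0)·C(5,6) + C(3,1)·C(5,5) = 0 + 3 = 3.

3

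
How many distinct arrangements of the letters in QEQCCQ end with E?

10

Fix E in the last position and arrange the remaining 5 letters.
Those 5 letters have C appearing twice and Q appearing 3 times, giving (5)!/(3!·2!) = 10.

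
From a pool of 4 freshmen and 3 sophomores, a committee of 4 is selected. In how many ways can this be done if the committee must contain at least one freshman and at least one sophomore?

With no constraint there are C(7,4) = 35 possible selections.
Subtract selections that omit an entire group: no freshmen → C(3,4) = 0; no sophomores → C(4,4) = 1.
Both groups omitted at once is impossible, so 35 − 1 = 34.

34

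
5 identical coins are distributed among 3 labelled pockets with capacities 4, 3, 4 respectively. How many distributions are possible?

Ignoring the caps, the number of non-negative solutions to x_1+…+x_3 = 5 is C(7,2) = 21.
Subtract solutions that violate a single cap (substitute x_i' = x_i − (cap_i+1)): x_1 ≥ 5 gives C(2,2) = 1; x_2 ≥ 4 gives C(3,2) = 3; x_3 ≥ 5 gives C(2,2) = 1. Together 5.
No two caps can be exceeded simultaneously, so the pair terms are all 0.
By inclusion–exclusion the count is 21 − 5 + 0 = 16.

16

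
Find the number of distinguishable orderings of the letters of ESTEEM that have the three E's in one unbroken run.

24

Treat the 3 copies of E as a single block. The multiset to arrange is then {EEE, M, S, T}, 4 items in all.
All 4 items are distinct, so there are (4)! = 24 arrangements.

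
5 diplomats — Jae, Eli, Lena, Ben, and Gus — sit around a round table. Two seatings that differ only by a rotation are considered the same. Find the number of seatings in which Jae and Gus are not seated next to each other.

All circular seatings of 5 people number (4)! = 24.
Those with Jae next to Gus: fuse the pair into one unit and seat 4 units around a circle — 2·(3)! = 12.
Subtracting, 24 − 12 = 12.

12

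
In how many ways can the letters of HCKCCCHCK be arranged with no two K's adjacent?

588

There are 9!/(5!·2!·2!) = 756 arrangements of HCKCCCHCK in total.
If the two K's are adjacent, glue them into one block, leaving 8 items to arrange: (8)!/(5!·2!) = 168 ways.
Hence 756 − 168 = 588.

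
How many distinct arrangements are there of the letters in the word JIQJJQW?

The 7 letters of JIQJJQW have repeats: J appearing 3 times and Q appearing twice.
The number of distinct arrangements is 7!/(3!·2!) = 5040/12 = 420.

420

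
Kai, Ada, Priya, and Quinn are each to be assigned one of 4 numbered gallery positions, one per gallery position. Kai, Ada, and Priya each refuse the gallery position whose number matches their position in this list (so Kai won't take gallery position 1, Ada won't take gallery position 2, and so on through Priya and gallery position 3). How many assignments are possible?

Let Aᵢ (for i ∈ {1, 2, 3}) be the placements that put person i in their forbidden gallery position. Any j of these fix j positions, leaving (4−j)! ways to fill the rest, and there are C(3,j) ways to pick which j.
By inclusion–exclusion, the number of valid placements is Σ_{j=0}^{3} (−1)^j C(3,j)·(4−j)!.
Computing: 24 − 18 + 6 − 1 = 11.

11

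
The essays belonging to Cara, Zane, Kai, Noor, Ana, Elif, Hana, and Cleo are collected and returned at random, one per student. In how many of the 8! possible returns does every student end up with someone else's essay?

Let Aᵢ be the assignments in which student i gets their own essay. We want the size of the complement of A₁∪…∪A_8.
By inclusion–exclusion this is Σ_{j=0}^{8} (−1)^j C(8,j)·(8−j)!.
Computing: 40320 − 40320 + 20160 − 6720 + 1680 − 336 + 56 − 8 + 1 = 14833.

14833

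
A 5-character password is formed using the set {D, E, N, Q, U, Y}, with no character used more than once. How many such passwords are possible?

720

Choose and order 5 of the 6 symbols: the first character has 6 options, the next 5, and so on down to 2.
6 × 5 × 4 × 3 × 2 = 720.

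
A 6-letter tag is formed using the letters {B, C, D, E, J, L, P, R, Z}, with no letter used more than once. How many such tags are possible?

Choose and order 6 of the 9 symbols: the first letter has 9 options, the next 8, and so on down to 4.
That product is 9 × 8 × 7 × 6 × 5 × 4 = 60480.

60480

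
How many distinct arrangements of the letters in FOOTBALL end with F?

1260

With the last slot taken by F, it remains to arrange the other 7 letters (OOTBALL).
Those 7 letters have L appearing twice and O appearing twice, giving (7)!/(2!·2!) = 1260.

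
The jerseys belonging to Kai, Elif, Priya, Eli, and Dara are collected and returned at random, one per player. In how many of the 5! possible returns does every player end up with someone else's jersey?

Count assignments avoiding every fixed point. For any j of the 5 players fixed to their old jersey, the other 5−j can be arranged in (5−j)! ways.
By inclusion–exclusion this is Σ_{j=0}^{5} (−1)^j C(5,j)·(5−j)!.
Computing: 120 − 120 + 60 − 20 + 5 − 1 = 44.

44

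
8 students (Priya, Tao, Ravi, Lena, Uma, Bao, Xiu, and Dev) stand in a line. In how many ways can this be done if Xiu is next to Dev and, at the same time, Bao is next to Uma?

2880

Treat {Xiu,Dev} as one block (2 orders) and {Bao,Uma} as another (2 orders).
That leaves 6 units to arrange: 2 × 2 × 6! = 4 × 720 = 2880.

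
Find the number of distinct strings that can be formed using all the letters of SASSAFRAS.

2520

SASSAFRAS has 9 letters with A appearing 3 times and S appearing 4 times.
Dividing 9! = 362880 by 4!·3! = 144 for the repeated letters gives 2520.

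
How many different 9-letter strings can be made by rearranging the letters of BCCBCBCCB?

126

Letter multiplicities in BCCBCBCCB: B×4, C×5.
Dividing 9! = 362880 by 5!·4! = 2880 for the repeated letters gives 126.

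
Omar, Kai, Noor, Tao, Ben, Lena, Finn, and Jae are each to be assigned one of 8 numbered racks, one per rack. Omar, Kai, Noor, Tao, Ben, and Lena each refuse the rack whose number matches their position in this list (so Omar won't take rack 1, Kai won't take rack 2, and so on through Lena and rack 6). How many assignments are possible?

Let Aᵢ (for 1 ≤ i ≤ 6) be the placements that put person i in their forbidden rack. Any j of these fix j positions, leaving (8−j)! ways to fill the rest, and there are C(6,j) ways to pick which j.
By inclusion–exclusion, the number of valid placements is Σ_{j=0}^{6} (−1)^j C(6,j)·(8−j)!.
Computing: 40320 − 30240 + 10800 − 2400 + 360 − 36 + 2 = 18806.

18806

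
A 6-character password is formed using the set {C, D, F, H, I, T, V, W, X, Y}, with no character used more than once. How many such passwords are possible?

151200

Choose and order 6 of the 10 symbols: the first character has 10 options, the next 9, and so on down to 5.
10 × 9 × 8 × 7 × 6 × 5 = 151200.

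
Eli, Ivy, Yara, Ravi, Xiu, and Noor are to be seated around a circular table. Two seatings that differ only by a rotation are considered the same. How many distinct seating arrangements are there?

120

Fix one person's seat to break rotational symmetry; the remaining 5 people can be arranged in (5)! = 120 ways.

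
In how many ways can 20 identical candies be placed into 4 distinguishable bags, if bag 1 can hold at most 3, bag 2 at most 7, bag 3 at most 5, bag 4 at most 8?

Without the upper bounds there are C(23,3) = 1771 ways to split 20 among 4 bags.
Subtract solutions that violate a single cap (substitute x_i' = x_i − (cap_i+1)): x_1 ≥ 4 gives C(19,3) = 969; x_2 ≥ 8 gives C(15,3) = 455; x_3 ≥ 6 gives C(17,3) = 680; x_4 ≥ 9 gives C(14,3) = 364. Together 2468.
Add back pairs where two caps are both exceeded: 165 + 286 + 120 + 84 + 20 + 56 = 731.
Subtract triples: 10 + 0 + 4 + 0 = 14.
By inclusion–exclusion the count is 1771 − 2468 + 731 − 14 = 20.

20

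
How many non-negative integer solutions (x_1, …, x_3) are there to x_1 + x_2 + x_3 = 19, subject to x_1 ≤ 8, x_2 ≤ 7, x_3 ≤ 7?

10

Without the upper bounds there are C(21,2) = 210 ways to split 19 among 3 variables.
Subtract solutions that violate a single cap (substitute x_i' = x_i − (cap_i+1)): x_1 ≥ 9 gives C(12,2) = 66; x_2 ≥ 8 gives C(13,2) = 78; x_3 ≥ 8 gives C(13,2) = 78. Together 222.
Add back pairs where two caps are both exceeded: 6 + 6 + 10 = 22.
By inclusion–exclusion the count is 210 − 222 + 22 = 10.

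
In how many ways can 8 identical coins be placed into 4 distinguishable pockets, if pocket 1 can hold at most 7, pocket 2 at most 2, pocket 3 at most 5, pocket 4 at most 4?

79

By stars and bars, unrestricted non-negative solutions to x_1+…+x_4 = 8 number C(8+3,3) = 165.
Subtract solutions that violate a single cap (substitute x_i' = x_i − (cap_i+1)): x_1 ≥ 8 gives C(3,3) = 1; x_2 ≥ 3 gives C(8,3) = 56; x_3 ≥ 6 gives C(5,3) = 10; x_4 ≥ 5 gives C(6,3) = 20. Together 87.
Add back pairs where two caps are both exceeded: 0 + 0 + 0 + 0 + 1 + 0 = 1.
By inclusion–exclusion the count is 165 − 87 + 1 = 79.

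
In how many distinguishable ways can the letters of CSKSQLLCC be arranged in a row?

15120

The 9 letters of CSKSQLLCC have repeats: C appearing 3 times, L appearing twice, and S appearing twice.
So there are 9! / (3!·2!·2!) = 15120 distinguishable arrangements.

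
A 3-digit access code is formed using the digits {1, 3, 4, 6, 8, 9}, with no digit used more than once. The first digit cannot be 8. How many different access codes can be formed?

100

The first digit has 6−1 = 5 choices (anything except 8).
The remaining 2 digits are filled from the other 5 symbols without repetition: 5 × 4 = 20.
Total: 5 × 20 = 100.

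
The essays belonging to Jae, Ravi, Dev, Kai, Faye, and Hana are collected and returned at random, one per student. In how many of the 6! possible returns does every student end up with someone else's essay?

265

Count assignments avoiding every fixed point. For any j of the 6 students fixed to their own essay, the other 6−j can be arranged in (6−j)! ways.
By inclusion–exclusion this is Σ_{j=0}^{6} (−1)^j C(6,j)·(6−j)!.
Computing: 720 − 720 + 360 − 120 + 30 − 6 + 1 = 265.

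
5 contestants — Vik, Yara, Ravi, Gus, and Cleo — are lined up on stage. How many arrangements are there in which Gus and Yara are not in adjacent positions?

72

There are 5! = 120 arrangements in all. If Gus and Yara are adjacent, merging them into one block gives 2·(4)! = 48 arrangements.
So 120 − 48 = 72 arrangements keep them apart.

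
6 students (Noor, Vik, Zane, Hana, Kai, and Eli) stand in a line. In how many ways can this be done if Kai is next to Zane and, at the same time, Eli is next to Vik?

96

Treat {Kai,Zane} as one block (2 orders) and {Eli,Vik} as another (2 orders).
That leaves 4 units to arrange: 2 × 2 × 4! = 4 × 24 = 96.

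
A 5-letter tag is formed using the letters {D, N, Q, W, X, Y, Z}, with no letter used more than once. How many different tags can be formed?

2520

With no repetition, fill the 5 letters in order: 7 choices, then 6, down to 3.
That product is 7 × 6 × 5 × 4 × 3 = 2520.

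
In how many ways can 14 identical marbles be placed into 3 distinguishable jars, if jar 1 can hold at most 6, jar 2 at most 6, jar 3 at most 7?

21

By stars and bars, unrestricted non-negative solutions to x_1+…+x_3 = 14 number C(14+2,2) = 120.
Subtract solutions that violate a single cap (substitute x_i' = x_i − (cap_i+1)): x_1 ≥ 7 gives C(9,2) = 36; x_2 ≥ 7 gives C(9,2) = 36; x_3 ≥ 8 gives C(8,2) = 28. Together 100.
Add back pairs where two caps are both exceeded: 1 + 0 + 0 = 1.
By inclusion–exclusion the count is 120 − 100 + 1 = 21.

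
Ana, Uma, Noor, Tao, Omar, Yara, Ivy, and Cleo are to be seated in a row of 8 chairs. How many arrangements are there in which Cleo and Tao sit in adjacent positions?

Glue Cleo and Tao into one block (2 internal orders), leaving 7 units to arrange in a row.
That gives 2 × 7! = 2 × 5040 = 10080.

10080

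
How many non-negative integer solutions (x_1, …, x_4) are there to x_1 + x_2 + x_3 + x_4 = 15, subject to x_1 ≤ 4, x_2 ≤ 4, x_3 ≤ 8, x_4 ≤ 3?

34

By stars and bars, unrestricted non-negative solutions to x_1+…+x_4 = 15 number C(15+3,3) = 816.
Subtract solutions that violate a single cap (substitute x_i' = x_i − (cap_i+1)): x_1 ≥ 5 gives C(13,3) = 286; x_2 ≥ 5 gives C(13,3) = 286; x_3 ≥ 9 gives C(9,3) = 84; x_4 ≥ 4 gives C(14,3) = 364. Together 1020.
Add back pairs where two caps are both exceeded: 56 + 4 + 84 + 4 + 84 + 10 = 242.
Subtract triples: 0 + 4 + 0 + 0 = 4.
By inclusion–exclusion the count is 816 − 1020 + 242 − 4 = 34.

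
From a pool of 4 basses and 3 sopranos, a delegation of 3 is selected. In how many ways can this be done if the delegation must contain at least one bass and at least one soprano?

Total 3-person selections from all 7: C(7,3) = 35.
Subtract selections that omit an entire group: no basses → C(3,3) = 1; no sopranos → C(4,3) = 4.
Both groups omitted at once is impossible, so 35 − 5 = 30.

30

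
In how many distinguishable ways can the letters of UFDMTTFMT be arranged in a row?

The 9 letters of UFDMTTFMT have repeats: F appearing twice, M appearing twice, and T appearing 3 times.
Dividing 9! = 362880 by 3!·2!·2! = 24 for the repeated letters gives 15120.

15120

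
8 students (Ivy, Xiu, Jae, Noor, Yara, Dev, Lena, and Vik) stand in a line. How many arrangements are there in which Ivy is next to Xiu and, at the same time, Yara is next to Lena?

Treat {Ivy,Xiu} as one block (2 orders) and {Yara,Lena} as another (2 orders).
That leaves 6 units to arrange: 2 × 2 × 6! = 4 × 720 = 2880.

2880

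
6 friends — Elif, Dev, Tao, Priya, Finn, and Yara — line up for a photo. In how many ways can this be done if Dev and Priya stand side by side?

240

Treat {Dev, Priya} as a single unit. There are 5 units to order, and the pair itself can be ordered 2 ways.
So the count is 2·(5)! = 240.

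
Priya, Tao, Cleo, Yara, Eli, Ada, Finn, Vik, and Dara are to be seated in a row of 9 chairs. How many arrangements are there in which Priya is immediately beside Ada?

Place the 7 others and the Priya-Ada pair as 8 objects in a line; the pair has 2 internal arrangements.
So the count is 2·(8)! = 80640.

80640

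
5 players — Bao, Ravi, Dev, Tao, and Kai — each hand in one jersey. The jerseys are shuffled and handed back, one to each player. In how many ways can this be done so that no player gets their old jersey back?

44

Count assignments avoiding every fixed point. For any j of the 5 players fixed to their old jersey, the other 5−j can be arranged in (5−j)! ways.
By inclusion–exclusion this is Σ_{j=0}^{5} (−1)^j C(5,j)·(5−j)!.
Computing: 120 − 120 + 60 − 20 + 5 − 1 = 44.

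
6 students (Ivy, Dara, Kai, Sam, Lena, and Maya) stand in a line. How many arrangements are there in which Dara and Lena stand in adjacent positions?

240

Treat {Dara, Lena} as a single unit. There are 5 units to order, and the pair itself can be ordered 2 ways.
So the count is 2·(5)! = 240.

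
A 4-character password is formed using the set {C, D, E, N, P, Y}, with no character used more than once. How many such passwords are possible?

360

With no repetition, fill the 4 characters in order: 6 choices, then 5, down to 3.
That product is 6 × 5 × 4 × 3 = 360.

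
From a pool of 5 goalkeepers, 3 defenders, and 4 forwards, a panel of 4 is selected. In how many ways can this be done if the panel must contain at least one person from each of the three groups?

Total 4-person selections from all 12: C(12,4) = 495.
Selections missing a whole group: no goalkeepers → C(7,4) = 35; no defenders → C(9,4) = 126; no forwards → C(8,4) = 70.
Add back selections omitting two groups (i.e. drawn from a single group): C(5,4) + C(3,4) + C(4,4) = 6.
By inclusion–exclusion: 495 − 231 + 6 = 270.

270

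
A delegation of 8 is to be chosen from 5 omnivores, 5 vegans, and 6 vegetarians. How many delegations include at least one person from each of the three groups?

Unrestricted: C(16,8) = 12870 ways to pick any 8 of the 16.
Subtract selections that omit an entire group: no omnivores → C(11,8) = 165; no vegans → C(11,8) = 165; no vegetarians → C(10,8) = 45.
Add back selections omitting two groups (i.e. drawn from a single group): C(5,8) + C(5,8) + C(6,8) = 0.
By inclusion–exclusion: 12870 − 375 + 0 = 12495.

12495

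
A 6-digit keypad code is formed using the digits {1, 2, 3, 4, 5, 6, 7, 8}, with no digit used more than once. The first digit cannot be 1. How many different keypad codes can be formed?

The first digit has 8−1 = 7 choices (anything except 1).
The remaining 5 digits are filled from the other 7 symbols without repetition: 7 × 6 × 5 × 4 × 3 = 2520.
Total: 7 × 2520 = 17640.

17640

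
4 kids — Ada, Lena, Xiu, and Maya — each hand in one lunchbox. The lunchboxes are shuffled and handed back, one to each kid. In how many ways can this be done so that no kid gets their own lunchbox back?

Let Aᵢ be the assignments in which kid i gets their own lunchbox. We want the size of the complement of A₁∪…∪A_4.
By inclusion–exclusion this is Σ_{j=0}^{4} (−1)^j C(4,j)·(4−j)!.
Computing: 24 − 24 + 12 − 4 + 1 = 9.

9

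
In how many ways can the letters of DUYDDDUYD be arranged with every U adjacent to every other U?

168

Treat the 2 copies of U as a single block. The multiset to arrange is then {UU, D, D, D, D, D, Y, Y}, 8 items in all.
That gives (8)!/(5!·2!) = 168 arrangements.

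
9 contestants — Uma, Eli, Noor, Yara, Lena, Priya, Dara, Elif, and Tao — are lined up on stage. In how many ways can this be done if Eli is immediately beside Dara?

80640

Glue Eli and Dara into one block (2 internal orders), leaving 8 units to arrange in a row.
That gives 2 × 8! = 2 × 40320 = 80640.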